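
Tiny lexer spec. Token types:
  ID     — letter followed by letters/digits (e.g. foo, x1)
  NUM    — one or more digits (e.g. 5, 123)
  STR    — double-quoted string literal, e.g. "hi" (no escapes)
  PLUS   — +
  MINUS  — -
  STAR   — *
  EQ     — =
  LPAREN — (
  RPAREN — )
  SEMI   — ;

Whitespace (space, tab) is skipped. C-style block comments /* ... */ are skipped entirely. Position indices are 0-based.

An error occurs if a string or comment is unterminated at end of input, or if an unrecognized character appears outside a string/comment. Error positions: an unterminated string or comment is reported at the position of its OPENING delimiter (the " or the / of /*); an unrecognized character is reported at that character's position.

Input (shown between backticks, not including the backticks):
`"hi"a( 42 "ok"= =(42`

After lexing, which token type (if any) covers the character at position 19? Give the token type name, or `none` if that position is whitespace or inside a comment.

pos=0: enter STRING mode
pos=0: emit STR "hi" (now at pos=4)
pos=4: emit ID 'a' (now at pos=5)
pos=5: emit LPAREN '('
pos=7: emit NUM '42' (now at pos=9)
pos=10: enter STRING mode
pos=10: emit STR "ok" (now at pos=14)
pos=14: emit EQ '='
pos=16: emit EQ '='
pos=17: emit LPAREN '('
pos=18: emit NUM '42' (now at pos=20)
DONE. 9 tokens: [STR, ID, LPAREN, NUM, STR, EQ, EQ, LPAREN, NUM]
Position 19: char is '2' -> NUM

Answer: NUM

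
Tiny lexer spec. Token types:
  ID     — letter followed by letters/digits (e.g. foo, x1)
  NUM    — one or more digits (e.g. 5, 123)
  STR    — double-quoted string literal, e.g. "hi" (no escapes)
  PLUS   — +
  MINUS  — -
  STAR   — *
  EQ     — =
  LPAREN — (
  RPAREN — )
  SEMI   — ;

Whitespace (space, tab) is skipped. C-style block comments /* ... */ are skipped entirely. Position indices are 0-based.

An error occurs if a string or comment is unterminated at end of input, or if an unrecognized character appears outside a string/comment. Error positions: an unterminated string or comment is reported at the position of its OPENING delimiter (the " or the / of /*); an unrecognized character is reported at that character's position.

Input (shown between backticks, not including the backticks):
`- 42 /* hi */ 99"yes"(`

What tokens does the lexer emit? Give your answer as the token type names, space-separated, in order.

Answer: MINUS NUM NUM STR LPAREN

Derivation:
pos=0: emit MINUS '-'
pos=2: emit NUM '42' (now at pos=4)
pos=5: enter COMMENT mode (saw '/*')
exit COMMENT mode (now at pos=13)
pos=14: emit NUM '99' (now at pos=16)
pos=16: enter STRING mode
pos=16: emit STR "yes" (now at pos=21)
pos=21: emit LPAREN '('
DONE. 5 tokens: [MINUS, NUM, NUM, STR, LPAREN]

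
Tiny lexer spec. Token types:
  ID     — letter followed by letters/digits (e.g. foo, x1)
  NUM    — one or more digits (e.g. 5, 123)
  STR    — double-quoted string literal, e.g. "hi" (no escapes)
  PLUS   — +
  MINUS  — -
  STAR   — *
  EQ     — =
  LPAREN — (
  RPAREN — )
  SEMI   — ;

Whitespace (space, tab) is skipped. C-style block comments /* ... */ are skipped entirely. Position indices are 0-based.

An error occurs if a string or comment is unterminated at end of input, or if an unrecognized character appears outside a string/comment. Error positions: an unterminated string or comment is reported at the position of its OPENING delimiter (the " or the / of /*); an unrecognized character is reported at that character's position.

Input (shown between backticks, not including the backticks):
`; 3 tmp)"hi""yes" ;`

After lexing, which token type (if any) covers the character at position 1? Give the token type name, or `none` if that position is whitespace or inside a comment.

Answer: none

Derivation:
pos=0: emit SEMI ';'
pos=2: emit NUM '3' (now at pos=3)
pos=4: emit ID 'tmp' (now at pos=7)
pos=7: emit RPAREN ')'
pos=8: enter STRING mode
pos=8: emit STR "hi" (now at pos=12)
pos=12: enter STRING mode
pos=12: emit STR "yes" (now at pos=17)
pos=18: emit SEMI ';'
DONE. 7 tokens: [SEMI, NUM, ID, RPAREN, STR, STR, SEMI]
Position 1: char is ' ' -> none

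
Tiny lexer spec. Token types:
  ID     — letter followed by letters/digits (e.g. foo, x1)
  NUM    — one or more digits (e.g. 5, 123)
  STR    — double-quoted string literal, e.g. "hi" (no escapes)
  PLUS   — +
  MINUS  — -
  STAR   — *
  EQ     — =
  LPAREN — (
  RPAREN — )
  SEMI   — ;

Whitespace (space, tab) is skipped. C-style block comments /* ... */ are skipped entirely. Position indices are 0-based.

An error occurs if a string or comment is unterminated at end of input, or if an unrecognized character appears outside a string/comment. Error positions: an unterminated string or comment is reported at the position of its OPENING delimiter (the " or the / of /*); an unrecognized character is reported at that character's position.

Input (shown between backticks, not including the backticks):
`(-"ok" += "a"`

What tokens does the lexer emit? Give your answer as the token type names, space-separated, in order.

pos=0: emit LPAREN '('
pos=1: emit MINUS '-'
pos=2: enter STRING mode
pos=2: emit STR "ok" (now at pos=6)
pos=7: emit PLUS '+'
pos=8: emit EQ '='
pos=10: enter STRING mode
pos=10: emit STR "a" (now at pos=13)
DONE. 6 tokens: [LPAREN, MINUS, STR, PLUS, EQ, STR]

Answer: LPAREN MINUS STR PLUS EQ STR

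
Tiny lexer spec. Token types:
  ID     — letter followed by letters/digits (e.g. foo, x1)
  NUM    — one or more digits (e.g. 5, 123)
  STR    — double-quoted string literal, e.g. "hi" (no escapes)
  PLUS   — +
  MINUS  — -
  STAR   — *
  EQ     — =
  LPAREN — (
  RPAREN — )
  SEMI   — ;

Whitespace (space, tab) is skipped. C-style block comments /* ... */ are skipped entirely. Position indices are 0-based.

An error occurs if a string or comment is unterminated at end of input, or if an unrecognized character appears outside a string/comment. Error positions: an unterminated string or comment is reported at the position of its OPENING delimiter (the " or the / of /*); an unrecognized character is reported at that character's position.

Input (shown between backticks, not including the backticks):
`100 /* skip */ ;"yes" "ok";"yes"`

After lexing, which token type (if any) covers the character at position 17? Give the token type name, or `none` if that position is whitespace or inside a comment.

Answer: STR

Derivation:
pos=0: emit NUM '100' (now at pos=3)
pos=4: enter COMMENT mode (saw '/*')
exit COMMENT mode (now at pos=14)
pos=15: emit SEMI ';'
pos=16: enter STRING mode
pos=16: emit STR "yes" (now at pos=21)
pos=22: enter STRING mode
pos=22: emit STR "ok" (now at pos=26)
pos=26: emit SEMI ';'
pos=27: enter STRING mode
pos=27: emit STR "yes" (now at pos=32)
DONE. 6 tokens: [NUM, SEMI, STR, STR, SEMI, STR]
Position 17: char is 'y' -> STR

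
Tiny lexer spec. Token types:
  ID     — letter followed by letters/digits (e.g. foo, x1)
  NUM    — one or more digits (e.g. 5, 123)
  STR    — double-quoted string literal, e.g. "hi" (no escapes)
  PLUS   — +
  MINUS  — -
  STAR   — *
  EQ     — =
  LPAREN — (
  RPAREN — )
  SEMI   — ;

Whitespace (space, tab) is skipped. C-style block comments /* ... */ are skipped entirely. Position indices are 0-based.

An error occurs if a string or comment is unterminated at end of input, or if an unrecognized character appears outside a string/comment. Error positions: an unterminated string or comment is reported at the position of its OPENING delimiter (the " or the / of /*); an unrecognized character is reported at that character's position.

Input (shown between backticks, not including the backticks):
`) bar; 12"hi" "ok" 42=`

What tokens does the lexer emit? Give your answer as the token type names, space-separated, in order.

pos=0: emit RPAREN ')'
pos=2: emit ID 'bar' (now at pos=5)
pos=5: emit SEMI ';'
pos=7: emit NUM '12' (now at pos=9)
pos=9: enter STRING mode
pos=9: emit STR "hi" (now at pos=13)
pos=14: enter STRING mode
pos=14: emit STR "ok" (now at pos=18)
pos=19: emit NUM '42' (now at pos=21)
pos=21: emit EQ '='
DONE. 8 tokens: [RPAREN, ID, SEMI, NUM, STR, STR, NUM, EQ]

Answer: RPAREN ID SEMI NUM STR STR NUM EQ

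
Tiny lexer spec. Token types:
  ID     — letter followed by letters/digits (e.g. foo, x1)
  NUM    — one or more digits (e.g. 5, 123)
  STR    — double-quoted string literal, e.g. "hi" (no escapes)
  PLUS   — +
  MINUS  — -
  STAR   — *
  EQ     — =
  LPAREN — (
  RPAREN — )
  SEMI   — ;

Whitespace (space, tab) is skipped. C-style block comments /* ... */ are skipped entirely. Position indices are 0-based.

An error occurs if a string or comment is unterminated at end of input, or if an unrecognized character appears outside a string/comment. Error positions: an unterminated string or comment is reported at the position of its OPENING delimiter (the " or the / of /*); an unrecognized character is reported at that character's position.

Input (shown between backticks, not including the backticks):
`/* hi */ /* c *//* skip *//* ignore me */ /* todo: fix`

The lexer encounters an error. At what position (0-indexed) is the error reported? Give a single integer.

pos=0: enter COMMENT mode (saw '/*')
exit COMMENT mode (now at pos=8)
pos=9: enter COMMENT mode (saw '/*')
exit COMMENT mode (now at pos=16)
pos=16: enter COMMENT mode (saw '/*')
exit COMMENT mode (now at pos=26)
pos=26: enter COMMENT mode (saw '/*')
exit COMMENT mode (now at pos=41)
pos=42: enter COMMENT mode (saw '/*')
pos=42: ERROR — unterminated comment (reached EOF)

Answer: 42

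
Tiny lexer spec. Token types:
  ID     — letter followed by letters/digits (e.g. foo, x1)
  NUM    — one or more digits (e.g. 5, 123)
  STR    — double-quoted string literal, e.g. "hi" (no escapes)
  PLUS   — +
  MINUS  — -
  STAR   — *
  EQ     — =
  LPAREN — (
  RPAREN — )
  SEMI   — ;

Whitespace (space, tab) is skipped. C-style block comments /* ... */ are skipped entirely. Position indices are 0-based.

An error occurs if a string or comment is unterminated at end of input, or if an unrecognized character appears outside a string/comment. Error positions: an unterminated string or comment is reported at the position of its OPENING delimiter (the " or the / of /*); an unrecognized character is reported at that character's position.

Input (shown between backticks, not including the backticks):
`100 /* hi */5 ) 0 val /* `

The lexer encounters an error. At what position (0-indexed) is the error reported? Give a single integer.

pos=0: emit NUM '100' (now at pos=3)
pos=4: enter COMMENT mode (saw '/*')
exit COMMENT mode (now at pos=12)
pos=12: emit NUM '5' (now at pos=13)
pos=14: emit RPAREN ')'
pos=16: emit NUM '0' (now at pos=17)
pos=18: emit ID 'val' (now at pos=21)
pos=22: enter COMMENT mode (saw '/*')
pos=22: ERROR — unterminated comment (reached EOF)

Answer: 22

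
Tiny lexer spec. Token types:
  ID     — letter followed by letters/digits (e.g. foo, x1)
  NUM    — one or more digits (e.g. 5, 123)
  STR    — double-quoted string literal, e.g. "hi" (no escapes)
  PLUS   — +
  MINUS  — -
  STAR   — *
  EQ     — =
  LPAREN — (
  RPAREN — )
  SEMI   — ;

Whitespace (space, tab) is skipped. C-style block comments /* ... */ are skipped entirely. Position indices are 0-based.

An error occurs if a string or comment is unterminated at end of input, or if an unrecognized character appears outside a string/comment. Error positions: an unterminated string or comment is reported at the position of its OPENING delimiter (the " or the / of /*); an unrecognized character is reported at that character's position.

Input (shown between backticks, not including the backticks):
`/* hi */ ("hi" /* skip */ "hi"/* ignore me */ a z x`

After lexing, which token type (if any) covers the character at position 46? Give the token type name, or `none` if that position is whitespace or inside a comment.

pos=0: enter COMMENT mode (saw '/*')
exit COMMENT mode (now at pos=8)
pos=9: emit LPAREN '('
pos=10: enter STRING mode
pos=10: emit STR "hi" (now at pos=14)
pos=15: enter COMMENT mode (saw '/*')
exit COMMENT mode (now at pos=25)
pos=26: enter STRING mode
pos=26: emit STR "hi" (now at pos=30)
pos=30: enter COMMENT mode (saw '/*')
exit COMMENT mode (now at pos=45)
pos=46: emit ID 'a' (now at pos=47)
pos=48: emit ID 'z' (now at pos=49)
pos=50: emit ID 'x' (now at pos=51)
DONE. 6 tokens: [LPAREN, STR, STR, ID, ID, ID]
Position 46: char is 'a' -> ID

Answer: ID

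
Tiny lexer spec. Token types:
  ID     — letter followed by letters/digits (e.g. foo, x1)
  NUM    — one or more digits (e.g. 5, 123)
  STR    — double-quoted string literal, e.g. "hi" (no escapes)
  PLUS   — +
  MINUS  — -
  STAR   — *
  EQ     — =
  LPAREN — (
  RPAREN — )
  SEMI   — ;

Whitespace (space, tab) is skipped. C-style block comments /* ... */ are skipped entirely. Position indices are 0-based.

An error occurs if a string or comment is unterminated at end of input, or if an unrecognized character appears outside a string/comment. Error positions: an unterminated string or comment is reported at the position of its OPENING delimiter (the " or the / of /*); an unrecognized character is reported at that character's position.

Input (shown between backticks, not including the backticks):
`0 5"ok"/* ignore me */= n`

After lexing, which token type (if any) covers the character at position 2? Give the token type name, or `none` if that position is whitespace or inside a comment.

pos=0: emit NUM '0' (now at pos=1)
pos=2: emit NUM '5' (now at pos=3)
pos=3: enter STRING mode
pos=3: emit STR "ok" (now at pos=7)
pos=7: enter COMMENT mode (saw '/*')
exit COMMENT mode (now at pos=22)
pos=22: emit EQ '='
pos=24: emit ID 'n' (now at pos=25)
DONE. 5 tokens: [NUM, NUM, STR, EQ, ID]
Position 2: char is '5' -> NUM

Answer: NUM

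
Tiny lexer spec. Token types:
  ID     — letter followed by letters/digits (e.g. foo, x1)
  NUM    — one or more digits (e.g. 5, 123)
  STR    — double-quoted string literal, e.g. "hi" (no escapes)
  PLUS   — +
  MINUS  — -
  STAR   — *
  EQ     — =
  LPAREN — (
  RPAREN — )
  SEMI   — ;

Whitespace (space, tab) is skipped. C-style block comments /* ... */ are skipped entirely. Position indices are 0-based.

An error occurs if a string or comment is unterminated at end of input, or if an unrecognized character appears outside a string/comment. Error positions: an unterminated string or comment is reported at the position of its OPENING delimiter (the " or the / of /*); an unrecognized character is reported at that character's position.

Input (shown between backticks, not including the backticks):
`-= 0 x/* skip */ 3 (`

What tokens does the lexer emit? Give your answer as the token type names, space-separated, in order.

Answer: MINUS EQ NUM ID NUM LPAREN

Derivation:
pos=0: emit MINUS '-'
pos=1: emit EQ '='
pos=3: emit NUM '0' (now at pos=4)
pos=5: emit ID 'x' (now at pos=6)
pos=6: enter COMMENT mode (saw '/*')
exit COMMENT mode (now at pos=16)
pos=17: emit NUM '3' (now at pos=18)
pos=19: emit LPAREN '('
DONE. 6 tokens: [MINUS, EQ, NUM, ID, NUM, LPAREN]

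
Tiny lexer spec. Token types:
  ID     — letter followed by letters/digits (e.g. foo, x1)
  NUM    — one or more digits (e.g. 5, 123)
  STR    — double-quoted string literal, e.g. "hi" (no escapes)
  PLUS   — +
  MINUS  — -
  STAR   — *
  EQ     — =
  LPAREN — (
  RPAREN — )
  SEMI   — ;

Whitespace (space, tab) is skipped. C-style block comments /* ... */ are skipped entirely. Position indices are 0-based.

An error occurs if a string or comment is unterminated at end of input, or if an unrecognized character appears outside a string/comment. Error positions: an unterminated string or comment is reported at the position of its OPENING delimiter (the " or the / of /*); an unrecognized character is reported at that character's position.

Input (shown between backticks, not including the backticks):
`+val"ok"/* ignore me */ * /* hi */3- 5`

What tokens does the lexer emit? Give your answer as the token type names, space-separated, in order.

Answer: PLUS ID STR STAR NUM MINUS NUM

Derivation:
pos=0: emit PLUS '+'
pos=1: emit ID 'val' (now at pos=4)
pos=4: enter STRING mode
pos=4: emit STR "ok" (now at pos=8)
pos=8: enter COMMENT mode (saw '/*')
exit COMMENT mode (now at pos=23)
pos=24: emit STAR '*'
pos=26: enter COMMENT mode (saw '/*')
exit COMMENT mode (now at pos=34)
pos=34: emit NUM '3' (now at pos=35)
pos=35: emit MINUS '-'
pos=37: emit NUM '5' (now at pos=38)
DONE. 7 tokens: [PLUS, ID, STR, STAR, NUM, MINUS, NUM]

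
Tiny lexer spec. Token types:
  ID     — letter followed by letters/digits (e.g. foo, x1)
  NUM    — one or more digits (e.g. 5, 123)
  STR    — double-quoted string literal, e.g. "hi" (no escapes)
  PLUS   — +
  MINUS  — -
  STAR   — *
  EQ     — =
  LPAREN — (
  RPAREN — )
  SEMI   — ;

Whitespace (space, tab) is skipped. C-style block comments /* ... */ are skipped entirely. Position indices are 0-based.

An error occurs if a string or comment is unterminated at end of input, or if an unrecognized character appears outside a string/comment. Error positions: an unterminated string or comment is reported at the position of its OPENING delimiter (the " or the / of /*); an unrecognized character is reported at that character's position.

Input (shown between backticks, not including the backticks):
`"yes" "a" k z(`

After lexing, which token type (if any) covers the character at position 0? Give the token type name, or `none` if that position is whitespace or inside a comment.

pos=0: enter STRING mode
pos=0: emit STR "yes" (now at pos=5)
pos=6: enter STRING mode
pos=6: emit STR "a" (now at pos=9)
pos=10: emit ID 'k' (now at pos=11)
pos=12: emit ID 'z' (now at pos=13)
pos=13: emit LPAREN '('
DONE. 5 tokens: [STR, STR, ID, ID, LPAREN]
Position 0: char is '"' -> STR

Answer: STR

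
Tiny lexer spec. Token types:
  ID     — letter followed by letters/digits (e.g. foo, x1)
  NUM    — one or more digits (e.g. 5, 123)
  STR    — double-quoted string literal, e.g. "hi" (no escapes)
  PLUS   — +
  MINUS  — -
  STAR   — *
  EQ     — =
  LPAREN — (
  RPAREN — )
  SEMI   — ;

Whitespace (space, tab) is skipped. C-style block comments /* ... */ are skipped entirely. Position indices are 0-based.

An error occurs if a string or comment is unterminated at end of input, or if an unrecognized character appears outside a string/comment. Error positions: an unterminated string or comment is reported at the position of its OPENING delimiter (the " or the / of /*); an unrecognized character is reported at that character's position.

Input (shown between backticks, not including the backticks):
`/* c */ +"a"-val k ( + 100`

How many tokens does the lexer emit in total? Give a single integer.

Answer: 8

Derivation:
pos=0: enter COMMENT mode (saw '/*')
exit COMMENT mode (now at pos=7)
pos=8: emit PLUS '+'
pos=9: enter STRING mode
pos=9: emit STR "a" (now at pos=12)
pos=12: emit MINUS '-'
pos=13: emit ID 'val' (now at pos=16)
pos=17: emit ID 'k' (now at pos=18)
pos=19: emit LPAREN '('
pos=21: emit PLUS '+'
pos=23: emit NUM '100' (now at pos=26)
DONE. 8 tokens: [PLUS, STR, MINUS, ID, ID, LPAREN, PLUS, NUM]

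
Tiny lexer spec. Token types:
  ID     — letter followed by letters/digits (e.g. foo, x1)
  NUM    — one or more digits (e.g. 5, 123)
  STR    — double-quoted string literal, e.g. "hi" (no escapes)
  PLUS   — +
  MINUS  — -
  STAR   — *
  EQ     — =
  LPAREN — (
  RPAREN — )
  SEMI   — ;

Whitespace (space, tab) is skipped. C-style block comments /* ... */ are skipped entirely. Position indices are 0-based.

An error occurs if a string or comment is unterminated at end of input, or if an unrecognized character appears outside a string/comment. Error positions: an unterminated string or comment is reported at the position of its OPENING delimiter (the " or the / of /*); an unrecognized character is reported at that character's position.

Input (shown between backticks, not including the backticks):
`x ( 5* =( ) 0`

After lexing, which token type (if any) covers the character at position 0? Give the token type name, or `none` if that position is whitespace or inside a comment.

Answer: ID

Derivation:
pos=0: emit ID 'x' (now at pos=1)
pos=2: emit LPAREN '('
pos=4: emit NUM '5' (now at pos=5)
pos=5: emit STAR '*'
pos=7: emit EQ '='
pos=8: emit LPAREN '('
pos=10: emit RPAREN ')'
pos=12: emit NUM '0' (now at pos=13)
DONE. 8 tokens: [ID, LPAREN, NUM, STAR, EQ, LPAREN, RPAREN, NUM]
Position 0: char is 'x' -> ID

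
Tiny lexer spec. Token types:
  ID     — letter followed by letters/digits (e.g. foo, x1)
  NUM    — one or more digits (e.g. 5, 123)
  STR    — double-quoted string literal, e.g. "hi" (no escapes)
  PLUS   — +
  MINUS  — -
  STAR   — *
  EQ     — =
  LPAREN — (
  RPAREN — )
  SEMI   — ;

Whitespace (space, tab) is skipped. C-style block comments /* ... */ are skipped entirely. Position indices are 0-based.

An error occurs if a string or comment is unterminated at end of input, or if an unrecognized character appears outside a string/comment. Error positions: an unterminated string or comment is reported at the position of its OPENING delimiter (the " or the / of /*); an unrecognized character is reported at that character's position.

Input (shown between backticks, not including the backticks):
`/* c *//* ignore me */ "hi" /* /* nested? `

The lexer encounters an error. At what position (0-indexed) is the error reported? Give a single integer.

pos=0: enter COMMENT mode (saw '/*')
exit COMMENT mode (now at pos=7)
pos=7: enter COMMENT mode (saw '/*')
exit COMMENT mode (now at pos=22)
pos=23: enter STRING mode
pos=23: emit STR "hi" (now at pos=27)
pos=28: enter COMMENT mode (saw '/*')
pos=28: ERROR — unterminated comment (reached EOF)

Answer: 28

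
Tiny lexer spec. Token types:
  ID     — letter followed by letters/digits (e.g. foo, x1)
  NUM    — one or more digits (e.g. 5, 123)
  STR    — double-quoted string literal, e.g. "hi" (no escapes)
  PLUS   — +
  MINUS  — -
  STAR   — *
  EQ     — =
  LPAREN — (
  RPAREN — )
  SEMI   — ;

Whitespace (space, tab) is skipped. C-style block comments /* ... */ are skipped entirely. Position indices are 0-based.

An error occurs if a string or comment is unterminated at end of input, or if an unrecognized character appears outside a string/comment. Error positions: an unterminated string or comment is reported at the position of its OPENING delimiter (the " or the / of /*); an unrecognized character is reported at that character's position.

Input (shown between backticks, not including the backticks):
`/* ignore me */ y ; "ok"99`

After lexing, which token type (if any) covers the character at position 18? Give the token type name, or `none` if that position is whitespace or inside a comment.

Answer: SEMI

Derivation:
pos=0: enter COMMENT mode (saw '/*')
exit COMMENT mode (now at pos=15)
pos=16: emit ID 'y' (now at pos=17)
pos=18: emit SEMI ';'
pos=20: enter STRING mode
pos=20: emit STR "ok" (now at pos=24)
pos=24: emit NUM '99' (now at pos=26)
DONE. 4 tokens: [ID, SEMI, STR, NUM]
Position 18: char is ';' -> SEMI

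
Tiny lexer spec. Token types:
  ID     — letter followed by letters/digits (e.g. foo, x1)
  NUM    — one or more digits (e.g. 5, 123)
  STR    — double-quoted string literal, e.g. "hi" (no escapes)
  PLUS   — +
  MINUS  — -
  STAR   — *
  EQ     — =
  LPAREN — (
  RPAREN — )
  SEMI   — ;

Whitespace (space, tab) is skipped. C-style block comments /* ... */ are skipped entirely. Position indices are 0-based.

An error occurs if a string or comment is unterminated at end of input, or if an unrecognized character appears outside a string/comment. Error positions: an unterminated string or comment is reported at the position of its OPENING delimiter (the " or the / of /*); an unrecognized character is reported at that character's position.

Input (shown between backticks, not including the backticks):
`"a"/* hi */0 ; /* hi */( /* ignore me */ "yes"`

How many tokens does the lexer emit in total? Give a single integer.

pos=0: enter STRING mode
pos=0: emit STR "a" (now at pos=3)
pos=3: enter COMMENT mode (saw '/*')
exit COMMENT mode (now at pos=11)
pos=11: emit NUM '0' (now at pos=12)
pos=13: emit SEMI ';'
pos=15: enter COMMENT mode (saw '/*')
exit COMMENT mode (now at pos=23)
pos=23: emit LPAREN '('
pos=25: enter COMMENT mode (saw '/*')
exit COMMENT mode (now at pos=40)
pos=41: enter STRING mode
pos=41: emit STR "yes" (now at pos=46)
DONE. 5 tokens: [STR, NUM, SEMI, LPAREN, STR]

Answer: 5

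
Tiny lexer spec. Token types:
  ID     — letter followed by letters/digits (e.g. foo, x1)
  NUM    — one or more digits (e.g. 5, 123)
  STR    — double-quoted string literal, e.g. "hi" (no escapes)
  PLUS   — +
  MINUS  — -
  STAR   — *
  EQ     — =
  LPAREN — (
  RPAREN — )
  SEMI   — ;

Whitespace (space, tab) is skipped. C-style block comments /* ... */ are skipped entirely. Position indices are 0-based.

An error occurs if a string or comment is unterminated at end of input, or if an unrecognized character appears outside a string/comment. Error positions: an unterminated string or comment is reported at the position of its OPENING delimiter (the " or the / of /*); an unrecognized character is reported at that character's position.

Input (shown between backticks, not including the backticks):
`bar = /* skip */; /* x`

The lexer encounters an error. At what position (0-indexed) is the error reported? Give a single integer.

pos=0: emit ID 'bar' (now at pos=3)
pos=4: emit EQ '='
pos=6: enter COMMENT mode (saw '/*')
exit COMMENT mode (now at pos=16)
pos=16: emit SEMI ';'
pos=18: enter COMMENT mode (saw '/*')
pos=18: ERROR — unterminated comment (reached EOF)

Answer: 18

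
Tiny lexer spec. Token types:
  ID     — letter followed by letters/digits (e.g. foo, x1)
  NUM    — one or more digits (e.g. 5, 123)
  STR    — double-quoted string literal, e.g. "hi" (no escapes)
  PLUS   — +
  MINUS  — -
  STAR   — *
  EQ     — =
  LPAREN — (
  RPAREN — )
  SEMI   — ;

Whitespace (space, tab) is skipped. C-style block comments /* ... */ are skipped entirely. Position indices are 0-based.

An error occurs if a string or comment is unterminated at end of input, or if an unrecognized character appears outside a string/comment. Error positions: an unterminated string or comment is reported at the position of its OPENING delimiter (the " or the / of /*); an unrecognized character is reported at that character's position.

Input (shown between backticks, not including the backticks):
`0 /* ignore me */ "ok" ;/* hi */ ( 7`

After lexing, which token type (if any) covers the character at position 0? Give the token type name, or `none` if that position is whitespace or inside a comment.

Answer: NUM

Derivation:
pos=0: emit NUM '0' (now at pos=1)
pos=2: enter COMMENT mode (saw '/*')
exit COMMENT mode (now at pos=17)
pos=18: enter STRING mode
pos=18: emit STR "ok" (now at pos=22)
pos=23: emit SEMI ';'
pos=24: enter COMMENT mode (saw '/*')
exit COMMENT mode (now at pos=32)
pos=33: emit LPAREN '('
pos=35: emit NUM '7' (now at pos=36)
DONE. 5 tokens: [NUM, STR, SEMI, LPAREN, NUM]
Position 0: char is '0' -> NUM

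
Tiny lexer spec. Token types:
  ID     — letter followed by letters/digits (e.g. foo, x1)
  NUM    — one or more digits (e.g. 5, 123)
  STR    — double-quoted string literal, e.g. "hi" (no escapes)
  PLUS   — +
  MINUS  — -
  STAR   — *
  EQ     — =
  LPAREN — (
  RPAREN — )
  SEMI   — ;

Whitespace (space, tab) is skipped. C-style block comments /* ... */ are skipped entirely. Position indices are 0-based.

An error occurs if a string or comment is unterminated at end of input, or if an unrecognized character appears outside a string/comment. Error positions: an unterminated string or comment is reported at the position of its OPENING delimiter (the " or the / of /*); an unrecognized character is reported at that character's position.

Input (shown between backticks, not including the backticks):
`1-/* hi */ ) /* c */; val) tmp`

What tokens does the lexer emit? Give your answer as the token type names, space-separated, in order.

pos=0: emit NUM '1' (now at pos=1)
pos=1: emit MINUS '-'
pos=2: enter COMMENT mode (saw '/*')
exit COMMENT mode (now at pos=10)
pos=11: emit RPAREN ')'
pos=13: enter COMMENT mode (saw '/*')
exit COMMENT mode (now at pos=20)
pos=20: emit SEMI ';'
pos=22: emit ID 'val' (now at pos=25)
pos=25: emit RPAREN ')'
pos=27: emit ID 'tmp' (now at pos=30)
DONE. 7 tokens: [NUM, MINUS, RPAREN, SEMI, ID, RPAREN, ID]

Answer: NUM MINUS RPAREN SEMI ID RPAREN ID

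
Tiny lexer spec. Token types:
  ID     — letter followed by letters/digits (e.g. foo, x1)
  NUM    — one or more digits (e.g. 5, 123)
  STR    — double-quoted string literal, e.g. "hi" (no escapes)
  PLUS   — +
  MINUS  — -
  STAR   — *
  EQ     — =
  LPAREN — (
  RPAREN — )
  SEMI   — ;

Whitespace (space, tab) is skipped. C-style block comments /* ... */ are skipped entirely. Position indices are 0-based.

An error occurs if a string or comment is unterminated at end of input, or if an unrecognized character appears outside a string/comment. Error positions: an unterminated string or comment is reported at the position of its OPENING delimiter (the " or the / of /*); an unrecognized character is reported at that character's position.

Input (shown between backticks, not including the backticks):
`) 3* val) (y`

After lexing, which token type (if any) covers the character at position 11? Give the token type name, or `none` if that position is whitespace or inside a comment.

Answer: ID

Derivation:
pos=0: emit RPAREN ')'
pos=2: emit NUM '3' (now at pos=3)
pos=3: emit STAR '*'
pos=5: emit ID 'val' (now at pos=8)
pos=8: emit RPAREN ')'
pos=10: emit LPAREN '('
pos=11: emit ID 'y' (now at pos=12)
DONE. 7 tokens: [RPAREN, NUM, STAR, ID, RPAREN, LPAREN, ID]
Position 11: char is 'y' -> ID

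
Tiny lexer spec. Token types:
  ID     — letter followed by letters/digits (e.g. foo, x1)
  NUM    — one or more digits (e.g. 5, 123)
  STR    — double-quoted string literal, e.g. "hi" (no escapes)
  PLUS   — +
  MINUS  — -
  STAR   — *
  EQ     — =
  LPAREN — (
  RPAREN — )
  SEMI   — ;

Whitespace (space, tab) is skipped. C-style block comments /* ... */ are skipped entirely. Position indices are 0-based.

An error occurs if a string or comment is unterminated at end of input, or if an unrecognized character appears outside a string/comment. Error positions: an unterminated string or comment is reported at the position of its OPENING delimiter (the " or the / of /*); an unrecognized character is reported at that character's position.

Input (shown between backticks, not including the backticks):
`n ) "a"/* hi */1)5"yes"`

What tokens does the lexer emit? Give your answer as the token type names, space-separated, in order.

Answer: ID RPAREN STR NUM RPAREN NUM STR

Derivation:
pos=0: emit ID 'n' (now at pos=1)
pos=2: emit RPAREN ')'
pos=4: enter STRING mode
pos=4: emit STR "a" (now at pos=7)
pos=7: enter COMMENT mode (saw '/*')
exit COMMENT mode (now at pos=15)
pos=15: emit NUM '1' (now at pos=16)
pos=16: emit RPAREN ')'
pos=17: emit NUM '5' (now at pos=18)
pos=18: enter STRING mode
pos=18: emit STR "yes" (now at pos=23)
DONE. 7 tokens: [ID, RPAREN, STR, NUM, RPAREN, NUM, STR]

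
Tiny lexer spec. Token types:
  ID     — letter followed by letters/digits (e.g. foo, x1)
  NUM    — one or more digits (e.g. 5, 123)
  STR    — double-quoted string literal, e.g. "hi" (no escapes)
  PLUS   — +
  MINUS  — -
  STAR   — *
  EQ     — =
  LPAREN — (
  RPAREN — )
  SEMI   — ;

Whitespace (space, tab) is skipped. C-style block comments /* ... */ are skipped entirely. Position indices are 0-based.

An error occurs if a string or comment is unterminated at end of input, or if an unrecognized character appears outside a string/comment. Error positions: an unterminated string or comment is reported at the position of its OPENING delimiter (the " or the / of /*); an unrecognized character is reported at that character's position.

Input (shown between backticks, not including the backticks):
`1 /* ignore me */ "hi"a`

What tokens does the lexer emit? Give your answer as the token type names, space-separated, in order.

Answer: NUM STR ID

Derivation:
pos=0: emit NUM '1' (now at pos=1)
pos=2: enter COMMENT mode (saw '/*')
exit COMMENT mode (now at pos=17)
pos=18: enter STRING mode
pos=18: emit STR "hi" (now at pos=22)
pos=22: emit ID 'a' (now at pos=23)
DONE. 3 tokens: [NUM, STR, ID]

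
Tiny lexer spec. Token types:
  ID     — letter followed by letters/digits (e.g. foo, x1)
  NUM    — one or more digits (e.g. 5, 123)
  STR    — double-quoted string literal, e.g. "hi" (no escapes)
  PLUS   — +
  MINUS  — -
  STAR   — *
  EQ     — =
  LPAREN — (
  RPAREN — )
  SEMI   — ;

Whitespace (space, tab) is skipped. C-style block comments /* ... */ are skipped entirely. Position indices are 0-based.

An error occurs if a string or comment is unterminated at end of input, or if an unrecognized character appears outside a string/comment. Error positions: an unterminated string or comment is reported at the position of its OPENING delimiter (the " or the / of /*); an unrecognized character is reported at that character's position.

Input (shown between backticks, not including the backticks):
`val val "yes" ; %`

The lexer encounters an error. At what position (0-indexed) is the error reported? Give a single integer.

Answer: 16

Derivation:
pos=0: emit ID 'val' (now at pos=3)
pos=4: emit ID 'val' (now at pos=7)
pos=8: enter STRING mode
pos=8: emit STR "yes" (now at pos=13)
pos=14: emit SEMI ';'
pos=16: ERROR — unrecognized char '%'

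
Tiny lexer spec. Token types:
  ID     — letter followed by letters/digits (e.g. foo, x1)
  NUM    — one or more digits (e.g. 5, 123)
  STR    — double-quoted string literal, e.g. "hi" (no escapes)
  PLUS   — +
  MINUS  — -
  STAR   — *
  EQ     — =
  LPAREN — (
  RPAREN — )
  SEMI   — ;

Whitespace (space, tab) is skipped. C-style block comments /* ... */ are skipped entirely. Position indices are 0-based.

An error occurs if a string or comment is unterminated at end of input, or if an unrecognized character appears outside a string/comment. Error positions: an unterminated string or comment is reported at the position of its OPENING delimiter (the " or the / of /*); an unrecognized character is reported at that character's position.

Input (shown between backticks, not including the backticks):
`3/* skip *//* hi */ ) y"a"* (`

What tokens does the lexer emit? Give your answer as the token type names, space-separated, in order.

pos=0: emit NUM '3' (now at pos=1)
pos=1: enter COMMENT mode (saw '/*')
exit COMMENT mode (now at pos=11)
pos=11: enter COMMENT mode (saw '/*')
exit COMMENT mode (now at pos=19)
pos=20: emit RPAREN ')'
pos=22: emit ID 'y' (now at pos=23)
pos=23: enter STRING mode
pos=23: emit STR "a" (now at pos=26)
pos=26: emit STAR '*'
pos=28: emit LPAREN '('
DONE. 6 tokens: [NUM, RPAREN, ID, STR, STAR, LPAREN]

Answer: NUM RPAREN ID STR STAR LPAREN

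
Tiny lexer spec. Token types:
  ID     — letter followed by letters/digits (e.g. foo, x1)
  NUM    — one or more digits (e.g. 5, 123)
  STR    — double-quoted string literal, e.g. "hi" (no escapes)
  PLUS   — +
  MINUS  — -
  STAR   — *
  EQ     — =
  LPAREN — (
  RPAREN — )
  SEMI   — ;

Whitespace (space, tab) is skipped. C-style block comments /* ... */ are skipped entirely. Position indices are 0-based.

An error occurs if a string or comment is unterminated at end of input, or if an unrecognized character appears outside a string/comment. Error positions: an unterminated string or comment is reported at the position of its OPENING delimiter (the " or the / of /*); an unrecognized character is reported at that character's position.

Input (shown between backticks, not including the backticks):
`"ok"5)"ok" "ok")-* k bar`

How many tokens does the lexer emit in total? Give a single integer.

pos=0: enter STRING mode
pos=0: emit STR "ok" (now at pos=4)
pos=4: emit NUM '5' (now at pos=5)
pos=5: emit RPAREN ')'
pos=6: enter STRING mode
pos=6: emit STR "ok" (now at pos=10)
pos=11: enter STRING mode
pos=11: emit STR "ok" (now at pos=15)
pos=15: emit RPAREN ')'
pos=16: emit MINUS '-'
pos=17: emit STAR '*'
pos=19: emit ID 'k' (now at pos=20)
pos=21: emit ID 'bar' (now at pos=24)
DONE. 10 tokens: [STR, NUM, RPAREN, STR, STR, RPAREN, MINUS, STAR, ID, ID]

Answer: 10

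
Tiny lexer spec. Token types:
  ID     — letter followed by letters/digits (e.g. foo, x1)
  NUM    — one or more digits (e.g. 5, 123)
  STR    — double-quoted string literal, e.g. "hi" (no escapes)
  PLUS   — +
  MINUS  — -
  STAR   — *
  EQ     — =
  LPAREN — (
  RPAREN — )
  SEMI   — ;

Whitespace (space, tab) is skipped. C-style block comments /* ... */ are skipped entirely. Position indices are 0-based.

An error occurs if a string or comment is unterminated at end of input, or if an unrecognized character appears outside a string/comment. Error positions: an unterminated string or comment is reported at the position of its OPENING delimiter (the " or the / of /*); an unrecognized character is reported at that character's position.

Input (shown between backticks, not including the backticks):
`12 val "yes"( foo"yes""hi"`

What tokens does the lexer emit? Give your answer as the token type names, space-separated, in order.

pos=0: emit NUM '12' (now at pos=2)
pos=3: emit ID 'val' (now at pos=6)
pos=7: enter STRING mode
pos=7: emit STR "yes" (now at pos=12)
pos=12: emit LPAREN '('
pos=14: emit ID 'foo' (now at pos=17)
pos=17: enter STRING mode
pos=17: emit STR "yes" (now at pos=22)
pos=22: enter STRING mode
pos=22: emit STR "hi" (now at pos=26)
DONE. 7 tokens: [NUM, ID, STR, LPAREN, ID, STR, STR]

Answer: NUM ID STR LPAREN ID STR STR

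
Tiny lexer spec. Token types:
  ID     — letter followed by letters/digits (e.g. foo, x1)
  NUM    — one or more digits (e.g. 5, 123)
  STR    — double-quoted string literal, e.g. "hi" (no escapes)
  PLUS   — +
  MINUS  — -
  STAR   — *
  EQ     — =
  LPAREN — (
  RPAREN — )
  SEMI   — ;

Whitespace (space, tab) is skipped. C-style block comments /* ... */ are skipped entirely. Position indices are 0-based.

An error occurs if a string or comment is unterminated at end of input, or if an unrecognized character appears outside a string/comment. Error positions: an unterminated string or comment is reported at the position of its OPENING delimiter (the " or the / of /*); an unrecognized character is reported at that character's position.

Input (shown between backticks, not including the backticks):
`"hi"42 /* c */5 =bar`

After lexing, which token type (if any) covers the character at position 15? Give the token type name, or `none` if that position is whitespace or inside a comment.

pos=0: enter STRING mode
pos=0: emit STR "hi" (now at pos=4)
pos=4: emit NUM '42' (now at pos=6)
pos=7: enter COMMENT mode (saw '/*')
exit COMMENT mode (now at pos=14)
pos=14: emit NUM '5' (now at pos=15)
pos=16: emit EQ '='
pos=17: emit ID 'bar' (now at pos=20)
DONE. 5 tokens: [STR, NUM, NUM, EQ, ID]
Position 15: char is ' ' -> none

Answer: none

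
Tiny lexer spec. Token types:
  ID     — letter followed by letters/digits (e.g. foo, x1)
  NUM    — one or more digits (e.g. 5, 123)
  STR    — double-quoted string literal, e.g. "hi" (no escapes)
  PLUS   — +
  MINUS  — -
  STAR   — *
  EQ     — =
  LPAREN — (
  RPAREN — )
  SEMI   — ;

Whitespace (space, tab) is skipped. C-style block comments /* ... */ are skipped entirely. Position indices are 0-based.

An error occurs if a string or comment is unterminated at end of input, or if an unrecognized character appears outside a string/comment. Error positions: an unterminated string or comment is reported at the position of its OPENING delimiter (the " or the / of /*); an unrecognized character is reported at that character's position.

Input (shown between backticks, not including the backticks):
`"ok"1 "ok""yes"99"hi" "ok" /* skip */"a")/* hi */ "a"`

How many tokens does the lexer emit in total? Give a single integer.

pos=0: enter STRING mode
pos=0: emit STR "ok" (now at pos=4)
pos=4: emit NUM '1' (now at pos=5)
pos=6: enter STRING mode
pos=6: emit STR "ok" (now at pos=10)
pos=10: enter STRING mode
pos=10: emit STR "yes" (now at pos=15)
pos=15: emit NUM '99' (now at pos=17)
pos=17: enter STRING mode
pos=17: emit STR "hi" (now at pos=21)
pos=22: enter STRING mode
pos=22: emit STR "ok" (now at pos=26)
pos=27: enter COMMENT mode (saw '/*')
exit COMMENT mode (now at pos=37)
pos=37: enter STRING mode
pos=37: emit STR "a" (now at pos=40)
pos=40: emit RPAREN ')'
pos=41: enter COMMENT mode (saw '/*')
exit COMMENT mode (now at pos=49)
pos=50: enter STRING mode
pos=50: emit STR "a" (now at pos=53)
DONE. 10 tokens: [STR, NUM, STR, STR, NUM, STR, STR, STR, RPAREN, STR]

Answer: 10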